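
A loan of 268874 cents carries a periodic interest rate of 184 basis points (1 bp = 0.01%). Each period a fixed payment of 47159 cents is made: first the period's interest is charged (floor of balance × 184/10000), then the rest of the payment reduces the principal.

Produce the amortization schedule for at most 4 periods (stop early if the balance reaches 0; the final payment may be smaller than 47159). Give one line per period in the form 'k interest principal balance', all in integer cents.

1. interest=⌊268874·184/10000⌋=4947; principal=47159-4947=42212; balance=268874-42212=226662
2. interest=⌊226662·184/10000⌋=4170; principal=47159-4170=42989; balance=226662-42989=183673
3. interest=⌊183673·184/10000⌋=3379; principal=47159-3379=43780; balance=183673-43780=139893
4. interest=⌊139893·184/10000⌋=2574; principal=47159-2574=44585; balance=139893-44585=95308

1 4947 42212 226662
2 4170 42989 183673
3 3379 43780 139893
4 2574 44585 95308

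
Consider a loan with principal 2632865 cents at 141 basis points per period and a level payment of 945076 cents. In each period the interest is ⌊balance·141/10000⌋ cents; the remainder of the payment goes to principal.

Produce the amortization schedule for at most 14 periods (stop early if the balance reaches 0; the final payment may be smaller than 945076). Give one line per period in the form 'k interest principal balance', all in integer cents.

1. interest=⌊2632865·141/10000⌋=37123; principal=945076-37123=907953; balance=2632865-907953=1724912
2. interest=⌊1724912·141/10000⌋=24321; principal=945076-24321=920755; balance=1724912-920755=804157
3. interest=⌊804157·141/10000⌋=11338; principal=min(945076-11338,804157)=804157; balance=804157-804157=0

1 37123 907953 1724912
2 24321 920755 804157
3 11338 804157 0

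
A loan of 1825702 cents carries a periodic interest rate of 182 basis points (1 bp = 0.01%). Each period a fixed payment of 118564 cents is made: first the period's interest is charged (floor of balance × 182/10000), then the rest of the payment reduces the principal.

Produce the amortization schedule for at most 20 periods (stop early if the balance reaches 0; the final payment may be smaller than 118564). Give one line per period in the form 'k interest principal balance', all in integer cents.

1 33227 85337 1740365
2 31674 86890 1653475
3 30093 88471 1565004
4 28483 90081 1474923
5 26843 91721 1383202
6 25174 93390 1289812
7 23474 95090 1194722
8 21743 96821 1097901
9 19981 98583 999318
10 18187 100377 898941
11 16360 102204 796737
12 14500 104064 692673
13 12606 105958 586715
14 10678 107886 478829
15 8714 109850 368979
16 6715 111849 257130
17 4679 113885 143245
18 2607 115957 27288
19 496 27288 0

1. interest=⌊1825702·182/10000⌋=33227; principal=118564-33227=85337; balance=1825702-85337=1740365
2. interest=⌊1740365·182/10000⌋=31674; principal=118564-31674=86890; balance=1740365-86890=1653475
3. interest=⌊1653475·182/10000⌋=30093; principal=118564-30093=88471; balance=1653475-88471=1565004
4. interest=⌊1565004·182/10000⌋=28483; principal=118564-28483=90081; balance=1565004-90081=1474923
5. interest=⌊1474923·182/10000⌋=26843; principal=118564-26843=91721; balance=1474923-91721=1383202
6. interest=⌊1383202·182/10000⌋=25174; principal=118564-25174=93390; balance=1383202-93390=1289812
7. interest=⌊1289812·182/10000⌋=23474; principal=118564-23474=95090; balance=1289812-95090=1194722
8. interest=⌊1194722·182/10000⌋=21743; principal=118564-21743=96821; balance=1194722-96821=1097901
9. interest=⌊1097901·182/10000⌋=19981; principal=118564-19981=98583; balance=1097901-98583=999318
10. interest=⌊999318·182/10000⌋=18187; principal=118564-18187=100377; balance=999318-100377=898941
11. interest=⌊898941·182/10000⌋=16360; principal=118564-16360=102204; balance=898941-102204=796737
12. interest=⌊796737·182/10000⌋=14500; principal=118564-14500=104064; balance=796737-104064=692673
13. interest=⌊692673·182/10000⌋=12606; principal=118564-12606=105958; balance=692673-105958=586715
14. interest=⌊586715·182/10000⌋=10678; principal=118564-10678=107886; balance=586715-107886=478829
15. interest=⌊478829·182/10000⌋=8714; principal=118564-8714=109850; balance=478829-109850=368979
16. interest=⌊368979·182/10000⌋=6715; principal=118564-6715=111849; balance=368979-111849=257130
17. interest=⌊257130·182/10000⌋=4679; principal=118564-4679=113885; balance=257130-113885=143245
18. interest=⌊143245·182/10000⌋=2607; principal=118564-2607=115957; balance=143245-115957=27288
19. interest=⌊27288·182/10000⌋=496; principal=min(118564-496,27288)=27288; balance=27288-27288=0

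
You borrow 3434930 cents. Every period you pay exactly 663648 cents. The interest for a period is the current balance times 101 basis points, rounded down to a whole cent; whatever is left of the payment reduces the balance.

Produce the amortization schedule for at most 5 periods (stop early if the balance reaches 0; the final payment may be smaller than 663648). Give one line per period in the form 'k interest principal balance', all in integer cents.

1 34692 628956 2805974
2 28340 635308 2170666
3 21923 641725 1528941
4 15442 648206 880735
5 8895 654753 225982

1. interest=⌊3434930·101/10000⌋=34692; principal=663648-34692=628956; balance=3434930-628956=2805974
2. interest=⌊2805974·101/10000⌋=28340; principal=663648-28340=635308; balance=2805974-635308=2170666
3. interest=⌊2170666·101/10000⌋=21923; principal=663648-21923=641725; balance=2170666-641725=1528941
4. interest=⌊1528941·101/10000⌋=15442; principal=663648-15442=648206; balance=1528941-648206=880735
5. interest=⌊880735·101/10000⌋=8895; principal=663648-8895=654753; balance=880735-654753=225982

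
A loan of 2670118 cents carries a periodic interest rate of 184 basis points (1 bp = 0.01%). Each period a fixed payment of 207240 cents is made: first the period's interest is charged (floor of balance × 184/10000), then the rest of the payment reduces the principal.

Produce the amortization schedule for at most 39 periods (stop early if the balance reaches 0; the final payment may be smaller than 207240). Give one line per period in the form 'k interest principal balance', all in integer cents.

1. interest=⌊2670118·184/10000⌋=49130; principal=207240-49130=158110; balance=2670118-158110=2512008
2. interest=⌊2512008·184/10000⌋=46220; principal=207240-46220=161020; balance=2512008-161020=2350988
3. interest=⌊2350988·184/10000⌋=43258; principal=207240-43258=163982; balance=2350988-163982=2187006
4. interest=⌊2187006·184/10000⌋=40240; principal=207240-40240=167000; balance=2187006-167000=2020006
5. interest=⌊2020006·184/10000⌋=37168; principal=207240-37168=170072; balance=2020006-170072=1849934
6. interest=⌊1849934·184/10000⌋=34038; principal=207240-34038=173202; balance=1849934-173202=1676732
7. interest=⌊1676732·184/10000⌋=30851; principal=207240-30851=176389; balance=1676732-176389=1500343
8. interest=⌊1500343·184/10000⌋=27606; principal=207240-27606=179634; balance=1500343-179634=1320709
9. interest=⌊1320709·184/10000⌋=24301; principal=207240-24301=182939; balance=1320709-182939=1137770
10. interest=⌊1137770·184/10000⌋=20934; principal=207240-20934=186306; balance=1137770-186306=951464
11. interest=⌊951464·184/10000⌋=17506; principal=207240-17506=189734; balance=951464-189734=761730
12. interest=⌊761730·184/10000⌋=14015; principal=207240-14015=193225; balance=761730-193225=568505
13. interest=⌊568505·184/10000⌋=10460; principal=207240-10460=196780; balance=568505-196780=371725
14. interest=⌊371725·184/10000⌋=6839; principal=207240-6839=200401; balance=371725-200401=171324
15. interest=⌊171324·184/10000⌋=3152; principal=min(207240-3152,171324)=171324; balance=171324-171324=0

1 49130 158110 2512008
2 46220 161020 2350988
3 43258 163982 2187006
4 40240 167000 2020006
5 37168 170072 1849934
6 34038 173202 1676732
7 30851 176389 1500343
8 27606 179634 1320709
9 24301 182939 1137770
10 20934 186306 951464
11 17506 189734 761730
12 14015 193225 568505
13 10460 196780 371725
14 6839 200401 171324
15 3152 171324 0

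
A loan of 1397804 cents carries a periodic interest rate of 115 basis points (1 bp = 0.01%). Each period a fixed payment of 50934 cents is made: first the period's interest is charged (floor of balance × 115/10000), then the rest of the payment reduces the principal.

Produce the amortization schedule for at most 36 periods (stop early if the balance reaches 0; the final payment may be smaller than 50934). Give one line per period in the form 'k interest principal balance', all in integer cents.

1. interest=⌊1397804·115/10000⌋=16074; principal=50934-16074=34860; balance=1397804-34860=1362944
2. interest=⌊1362944·115/10000⌋=15673; principal=50934-15673=35261; balance=1362944-35261=1327683
3. interest=⌊1327683·115/10000⌋=15268; principal=50934-15268=35666; balance=1327683-35666=1292017
4. interest=⌊1292017·115/10000⌋=14858; principal=50934-14858=36076; balance=1292017-36076=1255941
5. interest=⌊1255941·115/10000⌋=14443; principal=50934-14443=36491; balance=1255941-36491=1219450
6. interest=⌊1219450·115/10000⌋=14023; principal=50934-14023=36911; balance=1219450-36911=1182539
7. interest=⌊1182539·115/10000⌋=13599; principal=50934-13599=37335; balance=1182539-37335=1145204
8. interest=⌊1145204·115/10000⌋=13169; principal=50934-13169=37765; balance=1145204-37765=1107439
9. interest=⌊1107439·115/10000⌋=12735; principal=50934-12735=38199; balance=1107439-38199=1069240
10. interest=⌊1069240·115/10000⌋=12296; principal=50934-12296=38638; balance=1069240-38638=1030602
11. interest=⌊1030602·115/10000⌋=11851; principal=50934-11851=39083; balance=1030602-39083=991519
12. interest=⌊991519·115/10000⌋=11402; principal=50934-11402=39532; balance=991519-39532=951987
13. interest=⌊951987·115/10000⌋=10947; principal=50934-10947=39987; balance=951987-39987=912000
14. interest=⌊912000·115/10000⌋=10488; principal=50934-10488=40446; balance=912000-40446=871554
15. interest=⌊871554·115/10000⌋=10022; principal=50934-10022=40912; balance=871554-40912=830642
16. interest=⌊830642·115/10000⌋=9552; principal=50934-9552=41382; balance=830642-41382=789260
17. interest=⌊789260·115/10000⌋=9076; principal=50934-9076=41858; balance=789260-41858=747402
18. interest=⌊747402·115/10000⌋=8595; principal=50934-8595=42339; balance=747402-42339=705063
19. interest=⌊705063·115/10000⌋=8108; principal=50934-8108=42826; balance=705063-42826=662237
20. interest=⌊662237·115/10000⌋=7615; principal=50934-7615=43319; balance=662237-43319=618918
21. interest=⌊618918·115/10000⌋=7117; principal=50934-7117=43817; balance=618918-43817=575101
22. interest=⌊575101·115/10000⌋=6613; principal=50934-6613=44321; balance=575101-44321=530780
23. interest=⌊530780·115/10000⌋=6103; principal=50934-6103=44831; balance=530780-44831=485949
24. interest=⌊485949·115/10000⌋=5588; principal=50934-5588=45346; balance=485949-45346=440603
25. interest=⌊440603·115/10000⌋=5066; principal=50934-5066=45868; balance=440603-45868=394735
26. interest=⌊394735·115/10000⌋=4539; principal=50934-4539=46395; balance=394735-46395=348340
27. interest=⌊348340·115/10000⌋=4005; principal=50934-4005=46929; balance=348340-46929=301411
28. interest=⌊301411·115/10000⌋=3466; principal=50934-3466=47468; balance=301411-47468=253943
29. interest=⌊253943·115/10000⌋=2920; principal=50934-2920=48014; balance=253943-48014=205929
30. interest=⌊205929·115/10000⌋=2368; principal=50934-2368=48566; balance=205929-48566=157363
31. interest=⌊157363·115/10000⌋=1809; principal=50934-1809=49125; balance=157363-49125=108238
32. interest=⌊108238·115/10000⌋=1244; principal=50934-1244=49690; balance=108238-49690=58548
33. interest=⌊58548·115/10000⌋=673; principal=50934-673=50261; balance=58548-50261=8287
34. interest=⌊8287·115/10000⌋=95; principal=min(50934-95,8287)=8287; balance=8287-8287=0

1 16074 34860 1362944
2 15673 35261 1327683
3 15268 35666 1292017
4 14858 36076 1255941
5 14443 36491 1219450
6 14023 36911 1182539
7 13599 37335 1145204
8 13169 37765 1107439
9 12735 38199 1069240
10 12296 38638 1030602
11 11851 39083 991519
12 11402 39532 951987
13 10947 39987 912000
14 10488 40446 871554
15 10022 40912 830642
16 9552 41382 789260
17 9076 41858 747402
18 8595 42339 705063
19 8108 42826 662237
20 7615 43319 618918
21 7117 43817 575101
22 6613 44321 530780
23 6103 44831 485949
24 5588 45346 440603
25 5066 45868 394735
26 4539 46395 348340
27 4005 46929 301411
28 3466 47468 253943
29 2920 48014 205929
30 2368 48566 157363
31 1809 49125 108238
32 1244 49690 58548
33 673 50261 8287
34 95 8287 0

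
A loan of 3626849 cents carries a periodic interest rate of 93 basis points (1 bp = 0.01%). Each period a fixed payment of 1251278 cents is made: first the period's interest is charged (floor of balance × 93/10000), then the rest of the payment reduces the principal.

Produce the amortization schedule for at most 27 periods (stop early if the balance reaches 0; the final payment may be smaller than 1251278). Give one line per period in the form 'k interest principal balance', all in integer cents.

1 33729 1217549 2409300
2 22406 1228872 1180428
3 10977 1180428 0

1. interest=⌊3626849·93/10000⌋=33729; principal=1251278-33729=1217549; balance=3626849-1217549=2409300
2. interest=⌊2409300·93/10000⌋=22406; principal=1251278-22406=1228872; balance=2409300-1228872=1180428
3. interest=⌊1180428·93/10000⌋=10977; principal=min(1251278-10977,1180428)=1180428; balance=1180428-1180428=0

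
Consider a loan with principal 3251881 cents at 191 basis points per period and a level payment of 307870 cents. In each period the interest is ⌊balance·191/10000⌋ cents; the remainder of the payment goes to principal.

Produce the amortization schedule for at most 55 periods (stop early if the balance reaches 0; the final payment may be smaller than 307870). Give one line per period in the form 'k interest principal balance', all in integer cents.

1 62110 245760 3006121
2 57416 250454 2755667
3 52633 255237 2500430
4 47758 260112 2240318
5 42790 265080 1975238
6 37727 270143 1705095
7 32567 275303 1429792
8 27309 280561 1149231
9 21950 285920 863311
10 16489 291381 571930
11 10923 296947 274983
12 5252 274983 0

1. interest=⌊3251881·191/10000⌋=62110; principal=307870-62110=245760; balance=3251881-245760=3006121
2. interest=⌊3006121·191/10000⌋=57416; principal=307870-57416=250454; balance=3006121-250454=2755667
3. interest=⌊2755667·191/10000⌋=52633; principal=307870-52633=255237; balance=2755667-255237=2500430
4. interest=⌊2500430·191/10000⌋=47758; principal=307870-47758=260112; balance=2500430-260112=2240318
5. interest=⌊2240318·191/10000⌋=42790; principal=307870-42790=265080; balance=2240318-265080=1975238
6. interest=⌊1975238·191/10000⌋=37727; principal=307870-37727=270143; balance=1975238-270143=1705095
7. interest=⌊1705095·191/10000⌋=32567; principal=307870-32567=275303; balance=1705095-275303=1429792
8. interest=⌊1429792·191/10000⌋=27309; principal=307870-27309=280561; balance=1429792-280561=1149231
9. interest=⌊1149231·191/10000⌋=21950; principal=307870-21950=285920; balance=1149231-285920=863311
10. interest=⌊863311·191/10000⌋=16489; principal=307870-16489=291381; balance=863311-291381=571930
11. interest=⌊571930·191/10000⌋=10923; principal=307870-10923=296947; balance=571930-296947=274983
12. interest=⌊274983·191/10000⌋=5252; principal=min(307870-5252,274983)=274983; balance=274983-274983=0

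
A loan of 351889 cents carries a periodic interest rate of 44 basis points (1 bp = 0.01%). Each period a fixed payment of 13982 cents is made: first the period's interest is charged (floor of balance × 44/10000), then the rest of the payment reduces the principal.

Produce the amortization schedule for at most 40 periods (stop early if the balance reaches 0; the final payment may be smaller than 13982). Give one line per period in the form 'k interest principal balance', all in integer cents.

1. interest=⌊351889·44/10000⌋=1548; principal=13982-1548=12434; balance=351889-12434=339455
2. interest=⌊339455·44/10000⌋=1493; principal=13982-1493=12489; balance=339455-12489=326966
3. interest=⌊326966·44/10000⌋=1438; principal=13982-1438=12544; balance=326966-12544=314422
4. interest=⌊314422·44/10000⌋=1383; principal=13982-1383=12599; balance=314422-12599=301823
5. interest=⌊301823·44/10000⌋=1328; principal=13982-1328=12654; balance=301823-12654=289169
6. interest=⌊289169·44/10000⌋=1272; principal=13982-1272=12710; balance=289169-12710=276459
7. interest=⌊276459·44/10000⌋=1216; principal=13982-1216=12766; balance=276459-12766=263693
8. interest=⌊263693·44/10000⌋=1160; principal=13982-1160=12822; balance=263693-12822=250871
9. interest=⌊250871·44/10000⌋=1103; principal=13982-1103=12879; balance=250871-12879=237992
10. interest=⌊237992·44/10000⌋=1047; principal=13982-1047=12935; balance=237992-12935=225057
11. interest=⌊225057·44/10000⌋=990; principal=13982-990=12992; balance=225057-12992=212065
12. interest=⌊212065·44/10000⌋=933; principal=13982-933=13049; balance=212065-13049=199016
13. interest=⌊199016·44/10000⌋=875; principal=13982-875=13107; balance=199016-13107=185909
14. interest=⌊185909·44/10000⌋=817; principal=13982-817=13165; balance=185909-13165=172744
15. interest=⌊172744·44/10000⌋=760; principal=13982-760=13222; balance=172744-13222=159522
16. interest=⌊159522·44/10000⌋=701; principal=13982-701=13281; balance=159522-13281=146241
17. interest=⌊146241·44/10000⌋=643; principal=13982-643=13339; balance=146241-13339=132902
18. interest=⌊132902·44/10000⌋=584; principal=13982-584=13398; balance=132902-13398=119504
19. interest=⌊119504·44/10000⌋=525; principal=13982-525=13457; balance=119504-13457=106047
20. interest=⌊106047·44/10000⌋=466; principal=13982-466=13516; balance=106047-13516=92531
21. interest=⌊92531·44/10000⌋=407; principal=13982-407=13575; balance=92531-13575=78956
22. interest=⌊78956·44/10000⌋=347; principal=13982-347=13635; balance=78956-13635=65321
23. interest=⌊65321·44/10000⌋=287; principal=13982-287=13695; balance=65321-13695=51626
24. interest=⌊51626·44/10000⌋=227; principal=13982-227=13755; balance=51626-13755=37871
25. interest=⌊37871·44/10000⌋=166; principal=13982-166=13816; balance=37871-13816=24055
26. interest=⌊24055·44/10000⌋=105; principal=13982-105=13877; balance=24055-13877=10178
27. interest=⌊10178·44/10000⌋=44; principal=min(13982-44,10178)=10178; balance=10178-10178=0

1 1548 12434 339455
2 1493 12489 326966
3 1438 12544 314422
4 1383 12599 301823
5 1328 12654 289169
6 1272 12710 276459
7 1216 12766 263693
8 1160 12822 250871
9 1103 12879 237992
10 1047 12935 225057
11 990 12992 212065
12 933 13049 199016
13 875 13107 185909
14 817 13165 172744
15 760 13222 159522
16 701 13281 146241
17 643 13339 132902
18 584 13398 119504
19 525 13457 106047
20 466 13516 92531
21 407 13575 78956
22 347 13635 65321
23 287 13695 51626
24 227 13755 37871
25 166 13816 24055
26 105 13877 10178
27 44 10178 0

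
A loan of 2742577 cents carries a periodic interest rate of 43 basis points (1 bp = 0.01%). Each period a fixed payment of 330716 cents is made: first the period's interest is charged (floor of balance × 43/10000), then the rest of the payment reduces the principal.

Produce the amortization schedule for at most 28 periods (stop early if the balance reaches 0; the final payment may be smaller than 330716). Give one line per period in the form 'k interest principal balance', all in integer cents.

1. interest=⌊2742577·43/10000⌋=11793; principal=330716-11793=318923; balance=2742577-318923=2423654
2. interest=⌊2423654·43/10000⌋=10421; principal=330716-10421=320295; balance=2423654-320295=2103359
3. interest=⌊2103359·43/10000⌋=9044; principal=330716-9044=321672; balance=2103359-321672=1781687
4. interest=⌊1781687·43/10000⌋=7661; principal=330716-7661=323055; balance=1781687-323055=1458632
5. interest=⌊1458632·43/10000⌋=6272; principal=330716-6272=324444; balance=1458632-324444=1134188
6. interest=⌊1134188·43/10000⌋=4877; principal=330716-4877=325839; balance=1134188-325839=808349
7. interest=⌊808349·43/10000⌋=3475; principal=330716-3475=327241; balance=808349-327241=481108
8. interest=⌊481108·43/10000⌋=2068; principal=330716-2068=328648; balance=481108-328648=152460
9. interest=⌊152460·43/10000⌋=655; principal=min(330716-655,152460)=152460; balance=152460-152460=0

1 11793 318923 2423654
2 10421 320295 2103359
3 9044 321672 1781687
4 7661 323055 1458632
5 6272 324444 1134188
6 4877 325839 808349
7 3475 327241 481108
8 2068 328648 152460
9 655 152460 0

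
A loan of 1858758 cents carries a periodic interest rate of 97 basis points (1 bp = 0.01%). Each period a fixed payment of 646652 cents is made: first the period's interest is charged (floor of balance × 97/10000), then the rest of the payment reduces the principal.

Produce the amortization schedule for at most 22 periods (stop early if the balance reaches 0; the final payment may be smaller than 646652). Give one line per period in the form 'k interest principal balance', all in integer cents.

1. interest=⌊1858758·97/10000⌋=18029; principal=646652-18029=628623; balance=1858758-628623=1230135
2. interest=⌊1230135·97/10000⌋=11932; principal=646652-11932=634720; balance=1230135-634720=595415
3. interest=⌊595415·97/10000⌋=5775; principal=min(646652-5775,595415)=595415; balance=595415-595415=0

1 18029 628623 1230135
2 11932 634720 595415
3 5775 595415 0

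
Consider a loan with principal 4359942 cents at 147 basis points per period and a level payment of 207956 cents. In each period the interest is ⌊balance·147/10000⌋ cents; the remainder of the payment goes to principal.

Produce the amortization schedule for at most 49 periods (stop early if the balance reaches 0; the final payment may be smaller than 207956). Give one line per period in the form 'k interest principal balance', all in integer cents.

1. interest=⌊4359942·147/10000⌋=64091; principal=207956-64091=143865; balance=4359942-143865=4216077
2. interest=⌊4216077·147/10000⌋=61976; principal=207956-61976=145980; balance=4216077-145980=4070097
3. interest=⌊4070097·147/10000⌋=59830; principal=207956-59830=148126; balance=4070097-148126=3921971
4. interest=⌊3921971·147/10000⌋=57652; principal=207956-57652=150304; balance=3921971-150304=3771667
5. interest=⌊3771667·147/10000⌋=55443; principal=207956-55443=152513; balance=3771667-152513=3619154
6. interest=⌊3619154·147/10000⌋=53201; principal=207956-53201=154755; balance=3619154-154755=3464399
7. interest=⌊3464399·147/10000⌋=50926; principal=207956-50926=157030; balance=3464399-157030=3307369
8. interest=⌊3307369·147/10000⌋=48618; principal=207956-48618=159338; balance=3307369-159338=3148031
9. interest=⌊3148031·147/10000⌋=46276; principal=207956-46276=161680; balance=3148031-161680=2986351
10. interest=⌊2986351·147/10000⌋=43899; principal=207956-43899=164057; balance=2986351-164057=2822294
11. interest=⌊2822294·147/10000⌋=41487; principal=207956-41487=166469; balance=2822294-166469=2655825
12. interest=⌊2655825·147/10000⌋=39040; principal=207956-39040=168916; balance=2655825-168916=2486909
13. interest=⌊2486909·147/10000⌋=36557; principal=207956-36557=171399; balance=2486909-171399=2315510
14. interest=⌊2315510·147/10000⌋=34037; principal=207956-34037=173919; balance=2315510-173919=2141591
15. interest=⌊2141591·147/10000⌋=31481; principal=207956-31481=176475; balance=2141591-176475=1965116
16. interest=⌊1965116·147/10000⌋=28887; principal=207956-28887=179069; balance=1965116-179069=1786047
17. interest=⌊1786047·147/10000⌋=26254; principal=207956-26254=181702; balance=1786047-181702=1604345
18. interest=⌊1604345·147/10000⌋=23583; principal=207956-23583=184373; balance=1604345-184373=1419972
19. interest=⌊1419972·147/10000⌋=20873; principal=207956-20873=187083; balance=1419972-187083=1232889
20. interest=⌊1232889·147/10000⌋=18123; principal=207956-18123=189833; balance=1232889-189833=1043056
21. interest=⌊1043056·147/10000⌋=15332; principal=207956-15332=192624; balance=1043056-192624=850432
22. interest=⌊850432·147/10000⌋=12501; principal=207956-12501=195455; balance=850432-195455=654977
23. interest=⌊654977·147/10000⌋=9628; principal=207956-9628=198328; balance=654977-198328=456649
24. interest=⌊456649·147/10000⌋=6712; principal=207956-6712=201244; balance=456649-201244=255405
25. interest=⌊255405·147/10000⌋=3754; principal=207956-3754=204202; balance=255405-204202=51203
26. interest=⌊51203·147/10000⌋=752; principal=min(207956-752,51203)=51203; balance=51203-51203=0

1 64091 143865 4216077
2 61976 145980 4070097
3 59830 148126 3921971
4 57652 150304 3771667
5 55443 152513 3619154
6 53201 154755 3464399
7 50926 157030 3307369
8 48618 159338 3148031
9 46276 161680 2986351
10 43899 164057 2822294
11 41487 166469 2655825
12 39040 168916 2486909
13 36557 171399 2315510
14 34037 173919 2141591
15 31481 176475 1965116
16 28887 179069 1786047
17 26254 181702 1604345
18 23583 184373 1419972
19 20873 187083 1232889
20 18123 189833 1043056
21 15332 192624 850432
22 12501 195455 654977
23 9628 198328 456649
24 6712 201244 255405
25 3754 204202 51203
26 752 51203 0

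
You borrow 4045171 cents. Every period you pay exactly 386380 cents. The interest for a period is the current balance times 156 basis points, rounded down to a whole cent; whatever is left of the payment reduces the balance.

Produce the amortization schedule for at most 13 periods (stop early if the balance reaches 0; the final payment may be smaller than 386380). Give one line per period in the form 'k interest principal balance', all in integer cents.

1 63104 323276 3721895
2 58061 328319 3393576
3 52939 333441 3060135
4 47738 338642 2721493
5 42455 343925 2377568
6 37090 349290 2028278
7 31641 354739 1673539
8 26107 360273 1313266
9 20486 365894 947372
10 14779 371601 575771
11 8982 377398 198373
12 3094 198373 0

1. interest=⌊4045171·156/10000⌋=63104; principal=386380-63104=323276; balance=4045171-323276=3721895
2. interest=⌊3721895·156/10000⌋=58061; principal=386380-58061=328319; balance=3721895-328319=3393576
3. interest=⌊3393576·156/10000⌋=52939; principal=386380-52939=333441; balance=3393576-333441=3060135
4. interest=⌊3060135·156/10000⌋=47738; principal=386380-47738=338642; balance=3060135-338642=2721493
5. interest=⌊2721493·156/10000⌋=42455; principal=386380-42455=343925; balance=2721493-343925=2377568
6. interest=⌊2377568·156/10000⌋=37090; principal=386380-37090=349290; balance=2377568-349290=2028278
7. interest=⌊2028278·156/10000⌋=31641; principal=386380-31641=354739; balance=2028278-354739=1673539
8. interest=⌊1673539·156/10000⌋=26107; principal=386380-26107=360273; balance=1673539-360273=1313266
9. interest=⌊1313266·156/10000⌋=20486; principal=386380-20486=365894; balance=1313266-365894=947372
10. interest=⌊947372·156/10000⌋=14779; principal=386380-14779=371601; balance=947372-371601=575771
11. interest=⌊575771·156/10000⌋=8982; principal=386380-8982=377398; balance=575771-377398=198373
12. interest=⌊198373·156/10000⌋=3094; principal=min(386380-3094,198373)=198373; balance=198373-198373=0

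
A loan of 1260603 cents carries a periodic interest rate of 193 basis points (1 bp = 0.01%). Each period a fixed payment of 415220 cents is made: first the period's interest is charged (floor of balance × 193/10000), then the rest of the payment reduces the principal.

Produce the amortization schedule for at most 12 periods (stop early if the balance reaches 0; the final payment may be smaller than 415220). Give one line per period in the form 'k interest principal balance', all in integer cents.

1 24329 390891 869712
2 16785 398435 471277
3 9095 406125 65152
4 1257 65152 0

1. interest=⌊1260603·193/10000⌋=24329; principal=415220-24329=390891; balance=1260603-390891=869712
2. interest=⌊869712·193/10000⌋=16785; principal=415220-16785=398435; balance=869712-398435=471277
3. interest=⌊471277·193/10000⌋=9095; principal=415220-9095=406125; balance=471277-406125=65152
4. interest=⌊65152·193/10000⌋=1257; principal=min(415220-1257,65152)=65152; balance=65152-65152=0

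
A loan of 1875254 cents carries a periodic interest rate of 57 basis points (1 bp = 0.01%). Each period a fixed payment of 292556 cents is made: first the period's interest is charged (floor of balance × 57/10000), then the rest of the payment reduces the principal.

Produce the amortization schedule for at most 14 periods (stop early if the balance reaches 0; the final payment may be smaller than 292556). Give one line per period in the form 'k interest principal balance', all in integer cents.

1. interest=⌊1875254·57/10000⌋=10688; principal=292556-10688=281868; balance=1875254-281868=1593386
2. interest=⌊1593386·57/10000⌋=9082; principal=292556-9082=283474; balance=1593386-283474=1309912
3. interest=⌊1309912·57/10000⌋=7466; principal=292556-7466=285090; balance=1309912-285090=1024822
4. interest=⌊1024822·57/10000⌋=5841; principal=292556-5841=286715; balance=1024822-286715=738107
5. interest=⌊738107·57/10000⌋=4207; principal=292556-4207=288349; balance=738107-288349=449758
6. interest=⌊449758·57/10000⌋=2563; principal=292556-2563=289993; balance=449758-289993=159765
7. interest=⌊159765·57/10000⌋=910; principal=min(292556-910,159765)=159765; balance=159765-159765=0

1 10688 281868 1593386
2 9082 283474 1309912
3 7466 285090 1024822
4 5841 286715 738107
5 4207 288349 449758
6 2563 289993 159765
7 910 159765 0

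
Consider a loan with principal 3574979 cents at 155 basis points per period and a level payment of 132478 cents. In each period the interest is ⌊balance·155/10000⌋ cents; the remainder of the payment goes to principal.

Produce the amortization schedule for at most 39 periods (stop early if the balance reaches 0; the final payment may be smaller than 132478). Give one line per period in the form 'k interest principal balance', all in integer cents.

1. interest=⌊3574979·155/10000⌋=55412; principal=132478-55412=77066; balance=3574979-77066=3497913
2. interest=⌊3497913·155/10000⌋=54217; principal=132478-54217=78261; balance=3497913-78261=3419652
3. interest=⌊3419652·155/10000⌋=53004; principal=132478-53004=79474; balance=3419652-79474=3340178
4. interest=⌊3340178·155/10000⌋=51772; principal=132478-51772=80706; balance=3340178-80706=3259472
5. interest=⌊3259472·155/10000⌋=50521; principal=132478-50521=81957; balance=3259472-81957=3177515
6. interest=⌊3177515·155/10000⌋=49251; principal=132478-49251=83227; balance=3177515-83227=3094288
7. interest=⌊3094288·155/10000⌋=47961; principal=132478-47961=84517; balance=3094288-84517=3009771
8. interest=⌊3009771·155/10000⌋=46651; principal=132478-46651=85827; balance=3009771-85827=2923944
9. interest=⌊2923944·155/10000⌋=45321; principal=132478-45321=87157; balance=2923944-87157=2836787
10. interest=⌊2836787·155/10000⌋=43970; principal=132478-43970=88508; balance=2836787-88508=2748279
11. interest=⌊2748279·155/10000⌋=42598; principal=132478-42598=89880; balance=2748279-89880=2658399
12. interest=⌊2658399·155/10000⌋=41205; principal=132478-41205=91273; balance=2658399-91273=2567126
13. interest=⌊2567126·155/10000⌋=39790; principal=132478-39790=92688; balance=2567126-92688=2474438
14. interest=⌊2474438·155/10000⌋=38353; principal=132478-38353=94125; balance=2474438-94125=2380313
15. interest=⌊2380313·155/10000⌋=36894; principal=132478-36894=95584; balance=2380313-95584=2284729
16. interest=⌊2284729·155/10000⌋=35413; principal=132478-35413=97065; balance=2284729-97065=2187664
17. interest=⌊2187664·155/10000⌋=33908; principal=132478-33908=98570; balance=2187664-98570=2089094
18. interest=⌊2089094·155/10000⌋=32380; principal=132478-32380=100098; balance=2089094-100098=1988996
19. interest=⌊1988996·155/10000⌋=30829; principal=132478-30829=101649; balance=1988996-101649=1887347
20. interest=⌊1887347·155/10000⌋=29253; principal=132478-29253=103225; balance=1887347-103225=1784122
21. interest=⌊1784122·155/10000⌋=27653; principal=132478-27653=104825; balance=1784122-104825=1679297
22. interest=⌊1679297·155/10000⌋=26029; principal=132478-26029=106449; balance=1679297-106449=1572848
23. interest=⌊1572848·155/10000⌋=24379; principal=132478-24379=108099; balance=1572848-108099=1464749
24. interest=⌊1464749·155/10000⌋=22703; principal=132478-22703=109775; balance=1464749-109775=1354974
25. interest=⌊1354974·155/10000⌋=21002; principal=132478-21002=111476; balance=1354974-111476=1243498
26. interest=⌊1243498·155/10000⌋=19274; principal=132478-19274=113204; balance=1243498-113204=1130294
27. interest=⌊1130294·155/10000⌋=17519; principal=132478-17519=114959; balance=1130294-114959=1015335
28. interest=⌊1015335·155/10000⌋=15737; principal=132478-15737=116741; balance=1015335-116741=898594
29. interest=⌊898594·155/10000⌋=13928; principal=132478-13928=118550; balance=898594-118550=780044
30. interest=⌊780044·155/10000⌋=12090; principal=132478-12090=120388; balance=780044-120388=659656
31. interest=⌊659656·155/10000⌋=10224; principal=132478-10224=122254; balance=659656-122254=537402
32. interest=⌊537402·155/10000⌋=8329; principal=132478-8329=124149; balance=537402-124149=413253
33. interest=⌊413253·155/10000⌋=6405; principal=132478-6405=126073; balance=413253-126073=287180
34. interest=⌊287180·155/10000⌋=4451; principal=132478-4451=128027; balance=287180-128027=159153
35. interest=⌊159153·155/10000⌋=2466; principal=132478-2466=130012; balance=159153-130012=29141
36. interest=⌊29141·155/10000⌋=451; principal=min(132478-451,29141)=29141; balance=29141-29141=0

1 55412 77066 3497913
2 54217 78261 3419652
3 53004 79474 3340178
4 51772 80706 3259472
5 50521 81957 3177515
6 49251 83227 3094288
7 47961 84517 3009771
8 46651 85827 2923944
9 45321 87157 2836787
10 43970 88508 2748279
11 42598 89880 2658399
12 41205 91273 2567126
13 39790 92688 2474438
14 38353 94125 2380313
15 36894 95584 2284729
16 35413 97065 2187664
17 33908 98570 2089094
18 32380 100098 1988996
19 30829 101649 1887347
20 29253 103225 1784122
21 27653 104825 1679297
22 26029 106449 1572848
23 24379 108099 1464749
24 22703 109775 1354974
25 21002 111476 1243498
26 19274 113204 1130294
27 17519 114959 1015335
28 15737 116741 898594
29 13928 118550 780044
30 12090 120388 659656
31 10224 122254 537402
32 8329 124149 413253
33 6405 126073 287180
34 4451 128027 159153
35 2466 130012 29141
36 451 29141 0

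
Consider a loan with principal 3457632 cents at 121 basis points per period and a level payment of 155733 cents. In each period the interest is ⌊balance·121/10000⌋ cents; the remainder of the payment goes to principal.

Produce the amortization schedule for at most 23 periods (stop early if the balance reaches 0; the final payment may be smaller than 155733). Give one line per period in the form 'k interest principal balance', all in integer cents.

1 41837 113896 3343736
2 40459 115274 3228462
3 39064 116669 3111793
4 37652 118081 2993712
5 36223 119510 2874202
6 34777 120956 2753246
7 33314 122419 2630827
8 31833 123900 2506927
9 30333 125400 2381527
10 28816 126917 2254610
11 27280 128453 2126157
12 25726 130007 1996150
13 24153 131580 1864570
14 22561 133172 1731398
15 20949 134784 1596614
16 19319 136414 1460200
17 17668 138065 1322135
18 15997 139736 1182399
19 14307 141426 1040973
20 12595 143138 897835
21 10863 144870 752965
22 9110 146623 606342
23 7336 148397 457945

1. interest=⌊3457632·121/10000⌋=41837; principal=155733-41837=113896; balance=3457632-113896=3343736
2. interest=⌊3343736·121/10000⌋=40459; principal=155733-40459=115274; balance=3343736-115274=3228462
3. interest=⌊3228462·121/10000⌋=39064; principal=155733-39064=116669; balance=3228462-116669=3111793
4. interest=⌊3111793·121/10000⌋=37652; principal=155733-37652=118081; balance=3111793-118081=2993712
5. interest=⌊2993712·121/10000⌋=36223; principal=155733-36223=119510; balance=2993712-119510=2874202
6. interest=⌊2874202·121/10000⌋=34777; principal=155733-34777=120956; balance=2874202-120956=2753246
7. interest=⌊2753246·121/10000⌋=33314; principal=155733-33314=122419; balance=2753246-122419=2630827
8. interest=⌊2630827·121/10000⌋=31833; principal=155733-31833=123900; balance=2630827-123900=2506927
9. interest=⌊2506927·121/10000⌋=30333; principal=155733-30333=125400; balance=2506927-125400=2381527
10. interest=⌊2381527·121/10000⌋=28816; principal=155733-28816=126917; balance=2381527-126917=2254610
11. interest=⌊2254610·121/10000⌋=27280; principal=155733-27280=128453; balance=2254610-128453=2126157
12. interest=⌊2126157·121/10000⌋=25726; principal=155733-25726=130007; balance=2126157-130007=1996150
13. interest=⌊1996150·121/10000⌋=24153; principal=155733-24153=131580; balance=1996150-131580=1864570
14. interest=⌊1864570·121/10000⌋=22561; principal=155733-22561=133172; balance=1864570-133172=1731398
15. interest=⌊1731398·121/10000⌋=20949; principal=155733-20949=134784; balance=1731398-134784=1596614
16. interest=⌊1596614·121/10000⌋=19319; principal=155733-19319=136414; balance=1596614-136414=1460200
17. interest=⌊1460200·121/10000⌋=17668; principal=155733-17668=138065; balance=1460200-138065=1322135
18. interest=⌊1322135·121/10000⌋=15997; principal=155733-15997=139736; balance=1322135-139736=1182399
19. interest=⌊1182399·121/10000⌋=14307; principal=155733-14307=141426; balance=1182399-141426=1040973
20. interest=⌊1040973·121/10000⌋=12595; principal=155733-12595=143138; balance=1040973-143138=897835
21. interest=⌊897835·121/10000⌋=10863; principal=155733-10863=144870; balance=897835-144870=752965
22. interest=⌊752965·121/10000⌋=9110; principal=155733-9110=146623; balance=752965-146623=606342
23. interest=⌊606342·121/10000⌋=7336; principal=155733-7336=148397; balance=606342-148397=457945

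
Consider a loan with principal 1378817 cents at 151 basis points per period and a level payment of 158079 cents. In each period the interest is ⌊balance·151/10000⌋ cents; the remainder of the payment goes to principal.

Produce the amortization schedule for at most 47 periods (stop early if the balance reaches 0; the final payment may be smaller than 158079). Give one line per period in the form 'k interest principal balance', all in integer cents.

1. interest=⌊1378817·151/10000⌋=20820; principal=158079-20820=137259; balance=1378817-137259=1241558
2. interest=⌊1241558·151/10000⌋=18747; principal=158079-18747=139332; balance=1241558-139332=1102226
3. interest=⌊1102226·151/10000⌋=16643; principal=158079-16643=141436; balance=1102226-141436=960790
4. interest=⌊960790·151/10000⌋=14507; principal=158079-14507=143572; balance=960790-143572=817218
5. interest=⌊817218·151/10000⌋=12339; principal=158079-12339=145740; balance=817218-145740=671478
6. interest=⌊671478·151/10000⌋=10139; principal=158079-10139=147940; balance=671478-147940=523538
7. interest=⌊523538·151/10000⌋=7905; principal=158079-7905=150174; balance=523538-150174=373364
8. interest=⌊373364·151/10000⌋=5637; principal=158079-5637=152442; balance=373364-152442=220922
9. interest=⌊220922·151/10000⌋=3335; principal=158079-3335=154744; balance=220922-154744=66178
10. interest=⌊66178·151/10000⌋=999; principal=min(158079-999,66178)=66178; balance=66178-66178=0

1 20820 137259 1241558
2 18747 139332 1102226
3 16643 141436 960790
4 14507 143572 817218
5 12339 145740 671478
6 10139 147940 523538
7 7905 150174 373364
8 5637 152442 220922
9 3335 154744 66178
10 999 66178 0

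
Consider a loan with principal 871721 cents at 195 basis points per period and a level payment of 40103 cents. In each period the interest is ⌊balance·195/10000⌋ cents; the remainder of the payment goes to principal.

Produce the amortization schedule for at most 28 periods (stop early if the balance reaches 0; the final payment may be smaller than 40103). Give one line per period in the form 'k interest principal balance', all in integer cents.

1 16998 23105 848616
2 16548 23555 825061
3 16088 24015 801046
4 15620 24483 776563
5 15142 24961 751602
6 14656 25447 726155
7 14160 25943 700212
8 13654 26449 673763
9 13138 26965 646798
10 12612 27491 619307
11 12076 28027 591280
12 11529 28574 562706
13 10972 29131 533575
14 10404 29699 503876
15 9825 30278 473598
16 9235 30868 442730
17 8633 31470 411260
18 8019 32084 379176
19 7393 32710 346466
20 6756 33347 313119
21 6105 33998 279121
22 5442 34661 244460
23 4766 35337 209123
24 4077 36026 173097
25 3375 36728 136369
26 2659 37444 98925
27 1929 38174 60751
28 1184 38919 21832

1. interest=⌊871721·195/10000⌋=16998; principal=40103-16998=23105; balance=871721-23105=848616
2. interest=⌊848616·195/10000⌋=16548; principal=40103-16548=23555; balance=848616-23555=825061
3. interest=⌊825061·195/10000⌋=16088; principal=40103-16088=24015; balance=825061-24015=801046
4. interest=⌊801046·195/10000⌋=15620; principal=40103-15620=24483; balance=801046-24483=776563
5. interest=⌊776563·195/10000⌋=15142; principal=40103-15142=24961; balance=776563-24961=751602
6. interest=⌊751602·195/10000⌋=14656; principal=40103-14656=25447; balance=751602-25447=726155
7. interest=⌊726155·195/10000⌋=14160; principal=40103-14160=25943; balance=726155-25943=700212
8. interest=⌊700212·195/10000⌋=13654; principal=40103-13654=26449; balance=700212-26449=673763
9. interest=⌊673763·195/10000⌋=13138; principal=40103-13138=26965; balance=673763-26965=646798
10. interest=⌊646798·195/10000⌋=12612; principal=40103-12612=27491; balance=646798-27491=619307
11. interest=⌊619307·195/10000⌋=12076; principal=40103-12076=28027; balance=619307-28027=591280
12. interest=⌊591280·195/10000⌋=11529; principal=40103-11529=28574; balance=591280-28574=562706
13. interest=⌊562706·195/10000⌋=10972; principal=40103-10972=29131; balance=562706-29131=533575
14. interest=⌊533575·195/10000⌋=10404; principal=40103-10404=29699; balance=533575-29699=503876
15. interest=⌊503876·195/10000⌋=9825; principal=40103-9825=30278; balance=503876-30278=473598
16. interest=⌊473598·195/10000⌋=9235; principal=40103-9235=30868; balance=473598-30868=442730
17. interest=⌊442730·195/10000⌋=8633; principal=40103-8633=31470; balance=442730-31470=411260
18. interest=⌊411260·195/10000⌋=8019; principal=40103-8019=32084; balance=411260-32084=379176
19. interest=⌊379176·195/10000⌋=7393; principal=40103-7393=32710; balance=379176-32710=346466
20. interest=⌊346466·195/10000⌋=6756; principal=40103-6756=33347; balance=346466-33347=313119
21. interest=⌊313119·195/10000⌋=6105; principal=40103-6105=33998; balance=313119-33998=279121
22. interest=⌊279121·195/10000⌋=5442; principal=40103-5442=34661; balance=279121-34661=244460
23. interest=⌊244460·195/10000⌋=4766; principal=40103-4766=35337; balance=244460-35337=209123
24. interest=⌊209123·195/10000⌋=4077; principal=40103-4077=36026; balance=209123-36026=173097
25. interest=⌊173097·195/10000⌋=3375; principal=40103-3375=36728; balance=173097-36728=136369
26. interest=⌊136369·195/10000⌋=2659; principal=40103-2659=37444; balance=136369-37444=98925
27. interest=⌊98925·195/10000⌋=1929; principal=40103-1929=38174; balance=98925-38174=60751
28. interest=⌊60751·195/10000⌋=1184; principal=40103-1184=38919; balance=60751-38919=21832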